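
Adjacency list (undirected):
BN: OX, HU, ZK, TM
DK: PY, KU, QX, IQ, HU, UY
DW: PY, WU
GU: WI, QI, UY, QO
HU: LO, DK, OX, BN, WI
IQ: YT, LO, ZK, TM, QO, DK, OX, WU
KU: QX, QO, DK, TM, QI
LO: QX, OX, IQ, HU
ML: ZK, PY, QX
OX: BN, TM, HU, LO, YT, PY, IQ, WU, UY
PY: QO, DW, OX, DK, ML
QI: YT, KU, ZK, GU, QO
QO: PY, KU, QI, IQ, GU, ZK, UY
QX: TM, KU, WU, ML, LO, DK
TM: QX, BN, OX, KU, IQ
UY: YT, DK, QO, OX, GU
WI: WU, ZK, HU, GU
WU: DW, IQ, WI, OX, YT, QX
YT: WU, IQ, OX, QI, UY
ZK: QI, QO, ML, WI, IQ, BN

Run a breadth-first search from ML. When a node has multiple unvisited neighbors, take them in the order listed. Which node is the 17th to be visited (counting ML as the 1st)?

Visit ML; enqueue ZK, PY, QX → queue [ZK, PY, QX]
Visit ZK; enqueue QI, QO, WI, IQ, BN → queue [PY, QX, QI, QO, WI, IQ, BN]
Visit PY; enqueue DW, OX, DK → queue [QX, QI, QO, WI, IQ, BN, DW, OX, DK]
Visit QX; enqueue TM, KU, WU, LO → queue [QI, QO, WI, IQ, BN, DW, OX, DK, TM, KU, WU, LO]
Visit QI; enqueue YT, GU → queue [QO, WI, IQ, BN, DW, OX, DK, TM, KU, WU, LO, YT, GU]
Visit QO; enqueue UY → queue [WI, IQ, BN, DW, OX, DK, TM, KU, WU, LO, YT, GU, UY]
Visit WI; enqueue HU → queue [IQ, BN, DW, OX, DK, TM, KU, WU, LO, YT, GU, UY, HU]
Visit IQ → queue [BN, DW, OX, DK, TM, KU, WU, LO, YT, GU, UY, HU]
Visit BN → queue [DW, OX, DK, TM, KU, WU, LO, YT, GU, UY, HU]
Visit DW → queue [OX, DK, TM, KU, WU, LO, YT, GU, UY, HU]
Visit OX → queue [DK, TM, KU, WU, LO, YT, GU, UY, HU]
Visit DK → queue [TM, KU, WU, LO, YT, GU, UY, HU]
Visit TM → queue [KU, WU, LO, YT, GU, UY, HU]
Visit KU → queue [WU, LO, YT, GU, UY, HU]
Visit WU → queue [LO, YT, GU, UY, HU]
Visit LO → queue [YT, GU, UY, HU]
Visit YT → queue [GU, UY, HU]
Visit GU → queue [UY, HU]
Visit UY → queue [HU]
Visit HU → queue []

Visit order: ML, ZK, PY, QX, QI, QO, WI, IQ, BN, DW, OX, DK, TM, KU, WU, LO, YT, GU, UY, HU

YT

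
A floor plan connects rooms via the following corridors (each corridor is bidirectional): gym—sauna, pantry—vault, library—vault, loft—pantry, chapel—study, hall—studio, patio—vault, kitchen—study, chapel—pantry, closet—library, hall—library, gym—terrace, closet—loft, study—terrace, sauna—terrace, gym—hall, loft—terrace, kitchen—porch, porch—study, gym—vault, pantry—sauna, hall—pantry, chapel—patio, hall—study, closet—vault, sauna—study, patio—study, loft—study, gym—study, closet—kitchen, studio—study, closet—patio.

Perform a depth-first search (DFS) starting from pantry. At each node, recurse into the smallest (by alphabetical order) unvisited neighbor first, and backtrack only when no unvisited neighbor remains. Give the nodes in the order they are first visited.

Visit pantry
pantry → chapel
chapel → patio
patio → closet
closet → kitchen
kitchen → porch
porch → study
study → gym
gym → hall
hall → library
library → vault
hall → studio
gym → sauna
sauna → terrace
terrace → loft

pantry, chapel, patio, closet, kitchen, porch, study, gym, hall, library, vault, studio, sauna, terrace, loft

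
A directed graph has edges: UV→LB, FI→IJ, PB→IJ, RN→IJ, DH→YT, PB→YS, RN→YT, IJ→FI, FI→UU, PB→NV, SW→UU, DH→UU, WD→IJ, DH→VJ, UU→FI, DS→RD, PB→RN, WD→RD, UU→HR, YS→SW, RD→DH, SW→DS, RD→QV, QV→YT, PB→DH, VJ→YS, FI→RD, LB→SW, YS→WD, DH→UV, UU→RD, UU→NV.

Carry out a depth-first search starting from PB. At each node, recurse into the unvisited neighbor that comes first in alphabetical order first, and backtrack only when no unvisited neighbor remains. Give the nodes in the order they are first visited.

Visit PB
PB → DH
DH → UU
UU → FI
FI → IJ
FI → RD
RD → QV
QV → YT
UU → HR
UU → NV
DH → UV
UV → LB
LB → SW
SW → DS
DH → VJ
VJ → YS
YS → WD
PB → RN

PB -> DH -> UU -> FI -> IJ -> RD -> QV -> YT -> HR -> NV -> UV -> LB -> SW -> DS -> VJ -> YS -> WD -> RN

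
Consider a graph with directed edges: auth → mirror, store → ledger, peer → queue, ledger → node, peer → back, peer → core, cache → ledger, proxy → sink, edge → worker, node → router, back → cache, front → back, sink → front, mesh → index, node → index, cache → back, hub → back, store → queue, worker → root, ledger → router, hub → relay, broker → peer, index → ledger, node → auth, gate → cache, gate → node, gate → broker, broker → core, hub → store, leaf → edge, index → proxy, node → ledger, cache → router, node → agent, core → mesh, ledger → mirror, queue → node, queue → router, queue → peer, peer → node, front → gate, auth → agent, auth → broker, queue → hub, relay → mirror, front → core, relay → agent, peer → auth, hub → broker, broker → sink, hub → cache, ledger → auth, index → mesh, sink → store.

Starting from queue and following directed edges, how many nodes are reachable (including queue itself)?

21

BFS from queue visits: queue, router, peer, node, hub, core, back, auth, ledger, index, agent, store, relay, cache, broker, mesh, mirror, proxy, sink, front, gate
Reachable nodes: 21 of 25 total.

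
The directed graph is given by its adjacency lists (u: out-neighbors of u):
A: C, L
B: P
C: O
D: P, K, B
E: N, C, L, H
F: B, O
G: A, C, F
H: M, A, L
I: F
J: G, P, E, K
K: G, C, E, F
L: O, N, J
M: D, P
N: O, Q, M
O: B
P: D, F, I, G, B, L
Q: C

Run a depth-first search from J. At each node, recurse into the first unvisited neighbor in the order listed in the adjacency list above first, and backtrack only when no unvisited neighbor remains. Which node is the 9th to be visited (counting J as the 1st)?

Visit J
J → G
G → A
A → C
C → O
O → B
B → P
P → D
D → K
K → E
E → N
N → Q
N → M
E → L
E → H
K → F
P → I

Visit order: J, G, A, C, O, B, P, D, K, E, N, Q, M, L, H, F, I

K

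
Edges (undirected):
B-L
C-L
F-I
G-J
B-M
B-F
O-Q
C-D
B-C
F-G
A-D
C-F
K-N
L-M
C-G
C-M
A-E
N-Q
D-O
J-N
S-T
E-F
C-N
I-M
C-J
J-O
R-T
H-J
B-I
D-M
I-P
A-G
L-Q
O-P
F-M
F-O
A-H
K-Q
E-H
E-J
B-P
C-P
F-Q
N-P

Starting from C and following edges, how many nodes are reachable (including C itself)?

BFS from C visits: C, B, D, F, G, J, L, M, N, P, I, A, O, E, Q, H, K
Reachable nodes: 17 of 20 total.

17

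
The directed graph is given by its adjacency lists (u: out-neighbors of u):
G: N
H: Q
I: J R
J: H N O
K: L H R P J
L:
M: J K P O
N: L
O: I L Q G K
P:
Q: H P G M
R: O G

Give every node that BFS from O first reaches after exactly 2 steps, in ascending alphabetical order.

H, J, M, N, P, R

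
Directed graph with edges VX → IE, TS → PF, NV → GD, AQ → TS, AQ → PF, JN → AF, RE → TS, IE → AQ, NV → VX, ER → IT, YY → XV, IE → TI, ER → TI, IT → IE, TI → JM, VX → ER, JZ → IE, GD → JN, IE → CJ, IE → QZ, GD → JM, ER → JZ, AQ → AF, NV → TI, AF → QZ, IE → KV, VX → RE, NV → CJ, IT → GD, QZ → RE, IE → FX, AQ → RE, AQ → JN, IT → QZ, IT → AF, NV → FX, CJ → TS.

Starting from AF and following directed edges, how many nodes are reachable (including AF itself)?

BFS from AF visits: AF, QZ, RE, TS, PF
Reachable nodes: 5 of 21 total.

5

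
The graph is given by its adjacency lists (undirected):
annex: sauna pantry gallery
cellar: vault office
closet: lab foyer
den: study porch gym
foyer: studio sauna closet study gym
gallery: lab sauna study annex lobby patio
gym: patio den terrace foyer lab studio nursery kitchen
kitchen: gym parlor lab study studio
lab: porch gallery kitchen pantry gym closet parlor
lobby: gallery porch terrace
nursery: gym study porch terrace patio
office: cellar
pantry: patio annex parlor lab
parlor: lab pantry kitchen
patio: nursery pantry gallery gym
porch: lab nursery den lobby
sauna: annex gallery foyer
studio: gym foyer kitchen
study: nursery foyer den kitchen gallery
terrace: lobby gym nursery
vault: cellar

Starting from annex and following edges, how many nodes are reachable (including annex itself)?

BFS from annex visits: annex, sauna, pantry, gallery, foyer, patio, parlor, lab, study, lobby, studio, closet, gym, nursery, kitchen, porch, den, terrace
Reachable nodes: 18 of 21 total.

18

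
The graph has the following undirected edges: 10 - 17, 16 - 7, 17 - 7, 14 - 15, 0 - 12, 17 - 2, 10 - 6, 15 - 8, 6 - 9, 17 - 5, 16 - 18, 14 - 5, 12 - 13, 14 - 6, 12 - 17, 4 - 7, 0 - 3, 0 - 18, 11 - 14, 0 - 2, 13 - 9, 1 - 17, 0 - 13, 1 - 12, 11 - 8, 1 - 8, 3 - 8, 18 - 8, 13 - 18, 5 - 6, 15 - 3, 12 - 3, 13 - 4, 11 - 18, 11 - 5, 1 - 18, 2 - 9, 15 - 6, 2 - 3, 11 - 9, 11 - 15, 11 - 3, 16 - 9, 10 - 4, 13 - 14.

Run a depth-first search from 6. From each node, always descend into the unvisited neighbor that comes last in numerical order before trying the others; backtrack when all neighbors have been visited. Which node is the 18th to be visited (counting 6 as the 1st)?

0

Visit 6
6 → 15
15 → 14
14 → 13
13 → 18
18 → 16
16 → 9
9 → 11
11 → 8
8 → 3
3 → 12
12 → 17
17 → 10
10 → 4
4 → 7
17 → 5
17 → 2
2 → 0
17 → 1

Visit order: 6, 15, 14, 13, 18, 16, 9, 11, 8, 3, 12, 17, 10, 4, 7, 5, 2, 0, 1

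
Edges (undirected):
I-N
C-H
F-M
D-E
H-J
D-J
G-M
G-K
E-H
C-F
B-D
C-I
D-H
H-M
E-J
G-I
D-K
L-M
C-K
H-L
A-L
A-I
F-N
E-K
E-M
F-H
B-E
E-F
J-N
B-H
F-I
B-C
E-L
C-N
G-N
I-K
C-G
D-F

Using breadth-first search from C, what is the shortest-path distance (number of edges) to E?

Level 0: C
Level 1: B, F, G, H, I, K, N
Level 2: A, D, E, J, L, M
E first appears at level 2.

2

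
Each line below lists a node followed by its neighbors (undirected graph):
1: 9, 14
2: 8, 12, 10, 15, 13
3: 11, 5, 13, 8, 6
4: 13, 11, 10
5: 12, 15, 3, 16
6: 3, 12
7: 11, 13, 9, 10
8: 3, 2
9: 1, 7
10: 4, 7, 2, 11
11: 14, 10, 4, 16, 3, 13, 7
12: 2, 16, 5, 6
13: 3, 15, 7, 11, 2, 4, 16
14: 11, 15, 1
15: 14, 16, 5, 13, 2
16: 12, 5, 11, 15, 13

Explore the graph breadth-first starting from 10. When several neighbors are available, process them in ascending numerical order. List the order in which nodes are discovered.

Visit 10; enqueue 2, 4, 7, 11 → queue [2, 4, 7, 11]
Visit 2; enqueue 8, 12, 13, 15 → queue [4, 7, 11, 8, 12, 13, 15]
Visit 4 → queue [7, 11, 8, 12, 13, 15]
Visit 7; enqueue 9 → queue [11, 8, 12, 13, 15, 9]
Visit 11; enqueue 3, 14, 16 → queue [8, 12, 13, 15, 9, 3, 14, 16]
Visit 8 → queue [12, 13, 15, 9, 3, 14, 16]
Visit 12; enqueue 5, 6 → queue [13, 15, 9, 3, 14, 16, 5, 6]
Visit 13 → queue [15, 9, 3, 14, 16, 5, 6]
Visit 15 → queue [9, 3, 14, 16, 5, 6]
Visit 9; enqueue 1 → queue [3, 14, 16, 5, 6, 1]
Visit 3 → queue [14, 16, 5, 6, 1]
Visit 14 → queue [16, 5, 6, 1]
Visit 16 → queue [5, 6, 1]
Visit 5 → queue [6, 1]
Visit 6 → queue [1]
Visit 1 → queue []

10 2 4 7 11 8 12 13 15 9 3 14 16 5 6 1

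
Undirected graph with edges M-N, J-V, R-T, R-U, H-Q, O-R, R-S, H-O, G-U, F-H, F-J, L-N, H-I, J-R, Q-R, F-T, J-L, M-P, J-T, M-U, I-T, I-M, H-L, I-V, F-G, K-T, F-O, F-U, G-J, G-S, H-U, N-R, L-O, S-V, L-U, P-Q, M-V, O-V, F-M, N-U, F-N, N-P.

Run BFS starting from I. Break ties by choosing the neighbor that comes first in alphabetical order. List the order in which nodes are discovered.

Visit I; enqueue H, M, T, V → queue [H, M, T, V]
Visit H; enqueue F, L, O, Q, U → queue [M, T, V, F, L, O, Q, U]
Visit M; enqueue N, P → queue [T, V, F, L, O, Q, U, N, P]
Visit T; enqueue J, K, R → queue [V, F, L, O, Q, U, N, P, J, K, R]
Visit V; enqueue S → queue [F, L, O, Q, U, N, P, J, K, R, S]
Visit F; enqueue G → queue [L, O, Q, U, N, P, J, K, R, S, G]
Visit L → queue [O, Q, U, N, P, J, K, R, S, G]
Visit O → queue [Q, U, N, P, J, K, R, S, G]
Visit Q → queue [U, N, P, J, K, R, S, G]
Visit U → queue [N, P, J, K, R, S, G]
Visit N → queue [P, J, K, R, S, G]
Visit P → queue [J, K, R, S, G]
Visit J → queue [K, R, S, G]
Visit K → queue [R, S, G]
Visit R → queue [S, G]
Visit S → queue [G]
Visit G → queue []

I → H → M → T → V → F → L → O → Q → U → N → P → J → K → R → S → G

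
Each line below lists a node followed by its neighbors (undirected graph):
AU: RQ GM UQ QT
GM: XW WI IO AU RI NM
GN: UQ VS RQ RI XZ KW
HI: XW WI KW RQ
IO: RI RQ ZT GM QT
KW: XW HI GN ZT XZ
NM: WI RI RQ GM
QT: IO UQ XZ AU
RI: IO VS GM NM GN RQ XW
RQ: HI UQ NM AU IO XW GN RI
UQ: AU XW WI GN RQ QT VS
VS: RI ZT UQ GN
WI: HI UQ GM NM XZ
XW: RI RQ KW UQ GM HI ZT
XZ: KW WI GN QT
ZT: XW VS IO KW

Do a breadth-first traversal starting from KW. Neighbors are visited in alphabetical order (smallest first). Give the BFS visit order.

KW, GN, HI, XW, XZ, ZT, RI, RQ, UQ, VS, WI, GM, QT, IO, NM, AU

Visit KW; enqueue GN, HI, XW, XZ, ZT → queue [GN, HI, XW, XZ, ZT]
Visit GN; enqueue RI, RQ, UQ, VS → queue [HI, XW, XZ, ZT, RI, RQ, UQ, VS]
Visit HI; enqueue WI → queue [XW, XZ, ZT, RI, RQ, UQ, VS, WI]
Visit XW; enqueue GM → queue [XZ, ZT, RI, RQ, UQ, VS, WI, GM]
Visit XZ; enqueue QT → queue [ZT, RI, RQ, UQ, VS, WI, GM, QT]
Visit ZT; enqueue IO → queue [RI, RQ, UQ, VS, WI, GM, QT, IO]
Visit RI; enqueue NM → queue [RQ, UQ, VS, WI, GM, QT, IO, NM]
Visit RQ; enqueue AU → queue [UQ, VS, WI, GM, QT, IO, NM, AU]
Visit UQ → queue [VS, WI, GM, QT, IO, NM, AU]
Visit VS → queue [WI, GM, QT, IO, NM, AU]
Visit WI → queue [GM, QT, IO, NM, AU]
Visit GM → queue [QT, IO, NM, AU]
Visit QT → queue [IO, NM, AU]
Visit IO → queue [NM, AU]
Visit NM → queue [AU]
Visit AU → queue []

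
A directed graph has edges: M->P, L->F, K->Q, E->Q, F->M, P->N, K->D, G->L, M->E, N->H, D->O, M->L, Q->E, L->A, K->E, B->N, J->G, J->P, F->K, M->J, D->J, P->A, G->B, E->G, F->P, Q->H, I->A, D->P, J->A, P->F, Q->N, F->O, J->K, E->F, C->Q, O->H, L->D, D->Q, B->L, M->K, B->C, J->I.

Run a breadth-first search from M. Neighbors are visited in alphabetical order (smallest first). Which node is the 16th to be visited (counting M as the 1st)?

Visit M; enqueue E, J, K, L, P → queue [E, J, K, L, P]
Visit E; enqueue F, G, Q → queue [J, K, L, P, F, G, Q]
Visit J; enqueue A, I → queue [K, L, P, F, G, Q, A, I]
Visit K; enqueue D → queue [L, P, F, G, Q, A, I, D]
Visit L → queue [P, F, G, Q, A, I, D]
Visit P; enqueue N → queue [F, G, Q, A, I, D, N]
Visit F; enqueue O → queue [G, Q, A, I, D, N, O]
Visit G; enqueue B → queue [Q, A, I, D, N, O, B]
Visit Q; enqueue H → queue [A, I, D, N, O, B, H]
Visit A → queue [I, D, N, O, B, H]
Visit I → queue [D, N, O, B, H]
Visit D → queue [N, O, B, H]
Visit N → queue [O, B, H]
Visit O → queue [B, H]
Visit B; enqueue C → queue [H, C]
Visit H → queue [C]
Visit C → queue []

Visit order: M, E, J, K, L, P, F, G, Q, A, I, D, N, O, B, H, C

H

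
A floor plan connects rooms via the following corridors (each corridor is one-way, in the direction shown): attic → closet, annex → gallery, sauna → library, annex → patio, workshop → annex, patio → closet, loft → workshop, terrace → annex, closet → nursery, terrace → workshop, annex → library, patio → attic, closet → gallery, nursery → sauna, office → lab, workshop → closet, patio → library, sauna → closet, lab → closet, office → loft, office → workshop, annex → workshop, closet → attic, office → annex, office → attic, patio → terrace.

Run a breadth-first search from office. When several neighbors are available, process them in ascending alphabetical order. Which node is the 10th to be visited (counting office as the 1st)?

closet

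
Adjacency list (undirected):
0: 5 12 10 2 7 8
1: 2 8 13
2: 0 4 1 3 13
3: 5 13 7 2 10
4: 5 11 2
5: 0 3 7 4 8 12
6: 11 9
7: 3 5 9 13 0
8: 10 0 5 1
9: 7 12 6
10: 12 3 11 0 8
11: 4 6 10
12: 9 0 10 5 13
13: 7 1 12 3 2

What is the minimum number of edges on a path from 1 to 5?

2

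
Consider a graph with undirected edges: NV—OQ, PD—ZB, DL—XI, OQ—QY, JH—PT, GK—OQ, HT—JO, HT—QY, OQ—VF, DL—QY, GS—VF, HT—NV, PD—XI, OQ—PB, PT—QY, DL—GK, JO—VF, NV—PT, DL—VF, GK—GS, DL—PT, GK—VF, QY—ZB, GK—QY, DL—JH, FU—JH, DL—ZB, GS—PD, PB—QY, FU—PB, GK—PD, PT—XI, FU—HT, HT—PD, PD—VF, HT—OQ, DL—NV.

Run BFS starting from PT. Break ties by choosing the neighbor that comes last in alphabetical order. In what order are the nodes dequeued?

Visit PT; enqueue XI, QY, NV, JH, DL → queue [XI, QY, NV, JH, DL]
Visit XI; enqueue PD → queue [QY, NV, JH, DL, PD]
Visit QY; enqueue ZB, PB, OQ, HT, GK → queue [NV, JH, DL, PD, ZB, PB, OQ, HT, GK]
Visit NV → queue [JH, DL, PD, ZB, PB, OQ, HT, GK]
Visit JH; enqueue FU → queue [DL, PD, ZB, PB, OQ, HT, GK, FU]
Visit DL; enqueue VF → queue [PD, ZB, PB, OQ, HT, GK, FU, VF]
Visit PD; enqueue GS → queue [ZB, PB, OQ, HT, GK, FU, VF, GS]
Visit ZB → queue [PB, OQ, HT, GK, FU, VF, GS]
Visit PB → queue [OQ, HT, GK, FU, VF, GS]
Visit OQ → queue [HT, GK, FU, VF, GS]
Visit HT; enqueue JO → queue [GK, FU, VF, GS, JO]
Visit GK → queue [FU, VF, GS, JO]
Visit FU → queue [VF, GS, JO]
Visit VF → queue [GS, JO]
Visit GS → queue [JO]
Visit JO → queue []

PT, XI, QY, NV, JH, DL, PD, ZB, PB, OQ, HT, GK, FU, VF, GS, JO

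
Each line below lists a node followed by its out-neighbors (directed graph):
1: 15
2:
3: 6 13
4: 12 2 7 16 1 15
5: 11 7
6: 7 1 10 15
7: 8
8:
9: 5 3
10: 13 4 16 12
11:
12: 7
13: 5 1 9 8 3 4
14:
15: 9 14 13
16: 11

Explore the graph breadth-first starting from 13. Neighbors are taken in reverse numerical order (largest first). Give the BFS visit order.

Visit 13; enqueue 9, 8, 5, 4, 3, 1 → queue [9, 8, 5, 4, 3, 1]
Visit 9 → queue [8, 5, 4, 3, 1]
Visit 8 → queue [5, 4, 3, 1]
Visit 5; enqueue 11, 7 → queue [4, 3, 1, 11, 7]
Visit 4; enqueue 16, 15, 12, 2 → queue [3, 1, 11, 7, 16, 15, 12, 2]
Visit 3; enqueue 6 → queue [1, 11, 7, 16, 15, 12, 2, 6]
Visit 1 → queue [11, 7, 16, 15, 12, 2, 6]
Visit 11 → queue [7, 16, 15, 12, 2, 6]
Visit 7 → queue [16, 15, 12, 2, 6]
Visit 16 → queue [15, 12, 2, 6]
Visit 15; enqueue 14 → queue [12, 2, 6, 14]
Visit 12 → queue [2, 6, 14]
Visit 2 → queue [6, 14]
Visit 6; enqueue 10 → queue [14, 10]
Visit 14 → queue [10]
Visit 10 → queue []

13 → 9 → 8 → 5 → 4 → 3 → 1 → 11 → 7 → 16 → 15 → 12 → 2 → 6 → 14 → 10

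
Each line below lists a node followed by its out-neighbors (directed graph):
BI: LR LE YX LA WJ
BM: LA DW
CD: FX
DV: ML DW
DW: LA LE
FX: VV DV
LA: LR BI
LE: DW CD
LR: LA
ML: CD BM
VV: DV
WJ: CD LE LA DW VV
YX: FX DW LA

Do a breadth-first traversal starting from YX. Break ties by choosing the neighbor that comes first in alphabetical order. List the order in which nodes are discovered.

YX → DW → FX → LA → LE → DV → VV → BI → LR → CD → ML → WJ → BM

Visit YX; enqueue DW, FX, LA → queue [DW, FX, LA]
Visit DW; enqueue LE → queue [FX, LA, LE]
Visit FX; enqueue DV, VV → queue [LA, LE, DV, VV]
Visit LA; enqueue BI, LR → queue [LE, DV, VV, BI, LR]
Visit LE; enqueue CD → queue [DV, VV, BI, LR, CD]
Visit DV; enqueue ML → queue [VV, BI, LR, CD, ML]
Visit VV → queue [BI, LR, CD, ML]
Visit BI; enqueue WJ → queue [LR, CD, ML, WJ]
Visit LR → queue [CD, ML, WJ]
Visit CD → queue [ML, WJ]
Visit ML; enqueue BM → queue [WJ, BM]
Visit WJ → queue [BM]
Visit BM → queue []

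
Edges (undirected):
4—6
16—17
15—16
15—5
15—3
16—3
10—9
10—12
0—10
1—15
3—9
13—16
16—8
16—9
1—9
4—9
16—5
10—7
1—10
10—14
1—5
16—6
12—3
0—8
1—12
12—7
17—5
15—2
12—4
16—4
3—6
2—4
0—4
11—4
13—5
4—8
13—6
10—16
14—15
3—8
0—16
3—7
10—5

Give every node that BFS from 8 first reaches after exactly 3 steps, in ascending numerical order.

Level 0: 8
Level 1: 0, 3, 4, 16
Level 2: 2, 5, 6, 7, 9, 10, 11, 12, 13, 15, 17
Level 3: 1, 14

1, 14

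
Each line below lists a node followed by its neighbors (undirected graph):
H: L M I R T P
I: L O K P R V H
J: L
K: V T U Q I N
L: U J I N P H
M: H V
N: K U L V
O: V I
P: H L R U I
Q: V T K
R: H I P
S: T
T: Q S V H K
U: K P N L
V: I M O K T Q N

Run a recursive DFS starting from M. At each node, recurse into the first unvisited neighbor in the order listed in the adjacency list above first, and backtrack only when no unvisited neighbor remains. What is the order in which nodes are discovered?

M -> H -> L -> U -> K -> V -> I -> O -> P -> R -> T -> Q -> S -> N -> J

Visit M
M → H
H → L
L → U
U → K
K → V
V → I
I → O
I → P
P → R
V → T
T → Q
T → S
V → N
L → J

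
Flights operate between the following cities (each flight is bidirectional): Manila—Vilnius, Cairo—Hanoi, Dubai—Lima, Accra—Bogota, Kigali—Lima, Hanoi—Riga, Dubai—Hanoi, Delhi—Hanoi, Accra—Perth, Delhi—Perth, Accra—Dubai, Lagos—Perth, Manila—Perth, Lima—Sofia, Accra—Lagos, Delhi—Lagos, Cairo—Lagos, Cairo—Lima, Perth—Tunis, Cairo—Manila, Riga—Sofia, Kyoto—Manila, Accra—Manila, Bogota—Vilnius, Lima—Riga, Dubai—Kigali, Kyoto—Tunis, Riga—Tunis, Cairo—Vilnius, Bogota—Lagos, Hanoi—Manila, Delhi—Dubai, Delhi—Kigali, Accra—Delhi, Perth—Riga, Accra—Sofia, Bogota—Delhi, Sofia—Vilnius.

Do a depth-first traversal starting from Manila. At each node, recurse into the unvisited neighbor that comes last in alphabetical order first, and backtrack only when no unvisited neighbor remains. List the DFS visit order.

Visit Manila
Manila → Vilnius
Vilnius → Sofia
Sofia → Riga
Riga → Tunis
Tunis → Perth
Perth → Lagos
Lagos → Delhi
Delhi → Kigali
Kigali → Lima
Lima → Dubai
Dubai → Hanoi
Hanoi → Cairo
Dubai → Accra
Accra → Bogota
Tunis → Kyoto

Manila, Vilnius, Sofia, Riga, Tunis, Perth, Lagos, Delhi, Kigali, Lima, Dubai, Hanoi, Cairo, Accra, Bogota, Kyoto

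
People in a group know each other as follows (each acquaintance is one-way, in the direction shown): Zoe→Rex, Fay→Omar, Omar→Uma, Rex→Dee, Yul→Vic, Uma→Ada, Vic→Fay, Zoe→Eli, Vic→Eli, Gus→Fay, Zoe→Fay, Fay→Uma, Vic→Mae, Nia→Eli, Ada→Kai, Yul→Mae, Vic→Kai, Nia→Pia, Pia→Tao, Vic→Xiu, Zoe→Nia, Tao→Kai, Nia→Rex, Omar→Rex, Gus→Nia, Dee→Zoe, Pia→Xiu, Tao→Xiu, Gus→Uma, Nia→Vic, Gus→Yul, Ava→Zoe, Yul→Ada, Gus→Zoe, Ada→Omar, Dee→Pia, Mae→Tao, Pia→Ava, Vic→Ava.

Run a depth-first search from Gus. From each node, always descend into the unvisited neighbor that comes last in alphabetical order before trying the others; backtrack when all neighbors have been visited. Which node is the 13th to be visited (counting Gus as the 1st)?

Fay

Visit Gus
Gus → Zoe
Zoe → Rex
Rex → Dee
Dee → Pia
Pia → Xiu
Pia → Tao
Tao → Kai
Pia → Ava
Zoe → Nia
Nia → Vic
Vic → Mae
Vic → Fay
Fay → Uma
Uma → Ada
Ada → Omar
Vic → Eli
Gus → Yul

Visit order: Gus, Zoe, Rex, Dee, Pia, Xiu, Tao, Kai, Ava, Nia, Vic, Mae, Fay, Uma, Ada, Omar, Eli, Yul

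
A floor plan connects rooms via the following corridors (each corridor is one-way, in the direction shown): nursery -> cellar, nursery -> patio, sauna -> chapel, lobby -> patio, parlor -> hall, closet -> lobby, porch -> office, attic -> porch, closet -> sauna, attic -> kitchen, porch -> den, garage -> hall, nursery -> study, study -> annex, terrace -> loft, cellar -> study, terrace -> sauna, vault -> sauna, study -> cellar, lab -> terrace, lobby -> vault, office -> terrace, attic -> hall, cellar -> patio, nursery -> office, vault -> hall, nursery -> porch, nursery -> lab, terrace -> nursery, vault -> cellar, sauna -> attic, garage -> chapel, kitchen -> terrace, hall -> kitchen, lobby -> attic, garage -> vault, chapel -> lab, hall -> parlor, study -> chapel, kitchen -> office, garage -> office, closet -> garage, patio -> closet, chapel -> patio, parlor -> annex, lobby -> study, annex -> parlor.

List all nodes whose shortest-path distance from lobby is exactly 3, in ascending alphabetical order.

den, garage, lab, office, parlor, terrace

Level 0: lobby
Level 1: attic, patio, study, vault
Level 2: annex, cellar, chapel, closet, hall, kitchen, porch, sauna
Level 3: den, garage, lab, office, parlor, terrace
Level 4: loft, nursery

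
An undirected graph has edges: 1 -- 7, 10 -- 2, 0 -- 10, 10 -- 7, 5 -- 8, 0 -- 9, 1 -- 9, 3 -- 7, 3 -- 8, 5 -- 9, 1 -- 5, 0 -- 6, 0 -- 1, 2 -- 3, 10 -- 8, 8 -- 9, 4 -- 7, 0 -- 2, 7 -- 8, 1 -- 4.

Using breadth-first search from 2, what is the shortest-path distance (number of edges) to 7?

2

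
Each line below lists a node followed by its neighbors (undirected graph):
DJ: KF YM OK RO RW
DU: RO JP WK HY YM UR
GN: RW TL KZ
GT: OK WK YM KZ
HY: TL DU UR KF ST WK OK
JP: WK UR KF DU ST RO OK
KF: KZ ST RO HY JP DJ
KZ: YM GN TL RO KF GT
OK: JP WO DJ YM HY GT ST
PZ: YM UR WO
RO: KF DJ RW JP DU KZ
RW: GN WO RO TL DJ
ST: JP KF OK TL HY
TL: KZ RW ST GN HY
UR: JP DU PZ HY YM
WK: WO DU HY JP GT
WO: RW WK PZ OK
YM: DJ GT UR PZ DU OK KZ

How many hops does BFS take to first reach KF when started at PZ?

Level 0: PZ
Level 1: UR, WO, YM
Level 2: DJ, DU, GT, HY, JP, KZ, OK, RW, WK
Level 3: GN, KF, RO, ST, TL
KF first appears at level 3.

3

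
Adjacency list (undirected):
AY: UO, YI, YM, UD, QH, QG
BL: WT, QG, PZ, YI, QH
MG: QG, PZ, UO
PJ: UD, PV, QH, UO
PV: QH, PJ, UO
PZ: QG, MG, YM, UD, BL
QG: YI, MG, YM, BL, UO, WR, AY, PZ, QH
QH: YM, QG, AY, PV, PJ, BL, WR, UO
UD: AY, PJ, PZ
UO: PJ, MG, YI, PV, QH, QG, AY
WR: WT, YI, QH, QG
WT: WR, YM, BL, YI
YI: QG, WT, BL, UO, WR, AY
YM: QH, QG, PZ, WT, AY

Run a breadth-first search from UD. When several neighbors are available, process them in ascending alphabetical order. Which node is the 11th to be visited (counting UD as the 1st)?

BL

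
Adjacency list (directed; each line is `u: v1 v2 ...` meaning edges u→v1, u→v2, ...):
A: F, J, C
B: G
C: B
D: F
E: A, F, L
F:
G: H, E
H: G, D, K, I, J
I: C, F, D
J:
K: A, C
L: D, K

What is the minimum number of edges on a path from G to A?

Level 0: G
Level 1: E, H
Level 2: A, D, F, I, J, K, L
Level 3: C
Level 4: B
A first appears at level 2.

2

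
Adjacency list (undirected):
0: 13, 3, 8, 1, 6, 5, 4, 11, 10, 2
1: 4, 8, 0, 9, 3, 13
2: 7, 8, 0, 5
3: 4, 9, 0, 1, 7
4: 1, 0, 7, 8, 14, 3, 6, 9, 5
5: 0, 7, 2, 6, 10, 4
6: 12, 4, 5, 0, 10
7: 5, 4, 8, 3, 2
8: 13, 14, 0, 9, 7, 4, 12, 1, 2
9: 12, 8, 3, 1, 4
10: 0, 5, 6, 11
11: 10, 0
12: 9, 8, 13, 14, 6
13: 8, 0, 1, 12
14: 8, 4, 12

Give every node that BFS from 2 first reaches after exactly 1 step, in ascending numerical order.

Level 0: 2
Level 1: 0, 5, 7, 8
Level 2: 1, 3, 4, 6, 9, 10, 11, 12, 13, 14

0, 5, 7, 8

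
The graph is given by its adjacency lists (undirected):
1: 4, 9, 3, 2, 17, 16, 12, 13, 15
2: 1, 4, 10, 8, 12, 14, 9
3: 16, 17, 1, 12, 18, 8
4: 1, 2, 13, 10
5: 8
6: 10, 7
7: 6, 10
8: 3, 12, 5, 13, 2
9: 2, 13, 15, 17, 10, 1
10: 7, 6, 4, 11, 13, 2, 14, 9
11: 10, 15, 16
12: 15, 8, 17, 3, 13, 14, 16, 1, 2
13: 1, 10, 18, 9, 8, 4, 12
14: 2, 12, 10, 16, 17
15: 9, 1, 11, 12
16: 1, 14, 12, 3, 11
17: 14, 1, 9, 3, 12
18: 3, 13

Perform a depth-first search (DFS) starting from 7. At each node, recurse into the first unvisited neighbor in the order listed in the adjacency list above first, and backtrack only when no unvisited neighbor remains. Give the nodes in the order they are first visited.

7, 6, 10, 4, 1, 9, 2, 8, 3, 16, 14, 12, 15, 11, 17, 13, 18, 5

Visit 7
7 → 6
6 → 10
10 → 4
4 → 1
1 → 9
9 → 2
2 → 8
8 → 3
3 → 16
16 → 14
14 → 12
12 → 15
15 → 11
12 → 17
12 → 13
13 → 18
8 → 5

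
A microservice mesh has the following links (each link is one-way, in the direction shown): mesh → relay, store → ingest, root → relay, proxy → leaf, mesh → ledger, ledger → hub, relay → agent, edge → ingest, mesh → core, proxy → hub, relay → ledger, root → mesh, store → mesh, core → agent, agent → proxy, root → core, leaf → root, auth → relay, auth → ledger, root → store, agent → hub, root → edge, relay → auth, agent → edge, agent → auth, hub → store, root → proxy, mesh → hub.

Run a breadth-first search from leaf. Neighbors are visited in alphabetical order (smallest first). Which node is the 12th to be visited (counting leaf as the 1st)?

ledger

Visit leaf; enqueue root → queue [root]
Visit root; enqueue core, edge, mesh, proxy, relay, store → queue [core, edge, mesh, proxy, relay, store]
Visit core; enqueue agent → queue [edge, mesh, proxy, relay, store, agent]
Visit edge; enqueue ingest → queue [mesh, proxy, relay, store, agent, ingest]
Visit mesh; enqueue hub, ledger → queue [proxy, relay, store, agent, ingest, hub, ledger]
Visit proxy → queue [relay, store, agent, ingest, hub, ledger]
Visit relay; enqueue auth → queue [store, agent, ingest, hub, ledger, auth]
Visit store → queue [agent, ingest, hub, ledger, auth]
Visit agent → queue [ingest, hub, ledger, auth]
Visit ingest → queue [hub, ledger, auth]
Visit hub → queue [ledger, auth]
Visit ledger → queue [auth]
Visit auth → queue []

Visit order: leaf, root, core, edge, mesh, proxy, relay, store, agent, ingest, hub, ledger, auth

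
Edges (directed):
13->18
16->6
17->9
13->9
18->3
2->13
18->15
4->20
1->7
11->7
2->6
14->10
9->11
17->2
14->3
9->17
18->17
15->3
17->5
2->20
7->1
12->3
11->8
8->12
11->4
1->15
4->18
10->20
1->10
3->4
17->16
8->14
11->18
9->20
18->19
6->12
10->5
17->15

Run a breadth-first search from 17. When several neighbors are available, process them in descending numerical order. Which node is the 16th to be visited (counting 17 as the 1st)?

7

Visit 17; enqueue 16, 15, 9, 5, 2 → queue [16, 15, 9, 5, 2]
Visit 16; enqueue 6 → queue [15, 9, 5, 2, 6]
Visit 15; enqueue 3 → queue [9, 5, 2, 6, 3]
Visit 9; enqueue 20, 11 → queue [5, 2, 6, 3, 20, 11]
Visit 5 → queue [2, 6, 3, 20, 11]
Visit 2; enqueue 13 → queue [6, 3, 20, 11, 13]
Visit 6; enqueue 12 → queue [3, 20, 11, 13, 12]
Visit 3; enqueue 4 → queue [20, 11, 13, 12, 4]
Visit 20 → queue [11, 13, 12, 4]
Visit 11; enqueue 18, 8, 7 → queue [13, 12, 4, 18, 8, 7]
Visit 13 → queue [12, 4, 18, 8, 7]
Visit 12 → queue [4, 18, 8, 7]
Visit 4 → queue [18, 8, 7]
Visit 18; enqueue 19 → queue [8, 7, 19]
Visit 8; enqueue 14 → queue [7, 19, 14]
Visit 7; enqueue 1 → queue [19, 14, 1]
Visit 19 → queue [14, 1]
Visit 14; enqueue 10 → queue [1, 10]
Visit 1 → queue [10]
Visit 10 → queue []

Visit order: 17, 16, 15, 9, 5, 2, 6, 3, 20, 11, 13, 12, 4, 18, 8, 7, 19, 14, 1, 10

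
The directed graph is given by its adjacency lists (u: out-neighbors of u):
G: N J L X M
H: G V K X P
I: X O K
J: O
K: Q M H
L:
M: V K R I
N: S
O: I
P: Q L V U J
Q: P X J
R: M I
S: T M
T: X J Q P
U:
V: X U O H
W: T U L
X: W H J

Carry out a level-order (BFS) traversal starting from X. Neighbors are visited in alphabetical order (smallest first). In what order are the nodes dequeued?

X → H → J → W → G → K → P → V → O → L → T → U → M → N → Q → I → R → S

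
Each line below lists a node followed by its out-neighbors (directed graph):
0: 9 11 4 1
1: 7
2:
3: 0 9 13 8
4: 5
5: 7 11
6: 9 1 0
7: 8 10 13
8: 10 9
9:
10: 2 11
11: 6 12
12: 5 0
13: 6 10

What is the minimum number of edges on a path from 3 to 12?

Level 0: 3
Level 1: 0, 8, 9, 13
Level 2: 1, 4, 6, 10, 11
Level 3: 2, 5, 7, 12
12 first appears at level 3.

3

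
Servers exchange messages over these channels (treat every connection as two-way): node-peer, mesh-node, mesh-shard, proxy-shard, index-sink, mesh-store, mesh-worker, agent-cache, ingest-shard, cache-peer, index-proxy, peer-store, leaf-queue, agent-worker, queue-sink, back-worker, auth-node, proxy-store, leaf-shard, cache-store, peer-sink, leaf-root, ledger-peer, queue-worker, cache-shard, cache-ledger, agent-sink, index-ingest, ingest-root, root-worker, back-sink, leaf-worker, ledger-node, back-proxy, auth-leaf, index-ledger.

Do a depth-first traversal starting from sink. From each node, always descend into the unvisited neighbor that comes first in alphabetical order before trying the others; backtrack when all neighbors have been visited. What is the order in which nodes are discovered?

sink → agent → cache → ledger → index → ingest → root → leaf → auth → node → mesh → shard → proxy → back → worker → queue → store → peer

Visit sink
sink → agent
agent → cache
cache → ledger
ledger → index
index → ingest
ingest → root
root → leaf
leaf → auth
auth → node
node → mesh
mesh → shard
shard → proxy
proxy → back
back → worker
worker → queue
proxy → store
store → peer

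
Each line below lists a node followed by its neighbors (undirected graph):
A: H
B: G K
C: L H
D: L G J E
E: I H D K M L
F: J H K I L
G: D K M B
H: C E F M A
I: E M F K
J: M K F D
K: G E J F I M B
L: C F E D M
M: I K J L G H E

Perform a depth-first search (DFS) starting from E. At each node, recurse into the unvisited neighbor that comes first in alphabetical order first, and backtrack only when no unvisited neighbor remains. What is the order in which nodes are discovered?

Visit E
E → D
D → G
G → B
B → K
K → F
F → H
H → A
H → C
C → L
L → M
M → I
M → J

E -> D -> G -> B -> K -> F -> H -> A -> C -> L -> M -> I -> J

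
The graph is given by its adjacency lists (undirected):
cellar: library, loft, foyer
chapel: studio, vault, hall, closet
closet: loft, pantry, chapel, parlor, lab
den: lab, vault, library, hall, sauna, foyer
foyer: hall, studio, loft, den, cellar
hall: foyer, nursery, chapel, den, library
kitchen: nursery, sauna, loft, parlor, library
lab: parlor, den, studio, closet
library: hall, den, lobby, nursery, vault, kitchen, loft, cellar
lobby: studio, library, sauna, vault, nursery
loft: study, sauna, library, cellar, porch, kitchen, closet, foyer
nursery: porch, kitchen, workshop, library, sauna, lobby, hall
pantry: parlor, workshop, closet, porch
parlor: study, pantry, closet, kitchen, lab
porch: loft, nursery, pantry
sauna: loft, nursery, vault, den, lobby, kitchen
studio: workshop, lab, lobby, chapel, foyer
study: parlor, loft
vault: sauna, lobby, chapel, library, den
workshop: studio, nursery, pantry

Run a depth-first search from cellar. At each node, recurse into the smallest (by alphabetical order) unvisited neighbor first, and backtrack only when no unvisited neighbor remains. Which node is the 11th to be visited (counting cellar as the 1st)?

lobby

Visit cellar
cellar → foyer
foyer → den
den → hall
hall → chapel
chapel → closet
closet → lab
lab → parlor
parlor → kitchen
kitchen → library
library → lobby
lobby → nursery
nursery → porch
porch → loft
loft → sauna
sauna → vault
loft → study
porch → pantry
pantry → workshop
workshop → studio

Visit order: cellar, foyer, den, hall, chapel, closet, lab, parlor, kitchen, library, lobby, nursery, porch, loft, sauna, vault, study, pantry, workshop, studio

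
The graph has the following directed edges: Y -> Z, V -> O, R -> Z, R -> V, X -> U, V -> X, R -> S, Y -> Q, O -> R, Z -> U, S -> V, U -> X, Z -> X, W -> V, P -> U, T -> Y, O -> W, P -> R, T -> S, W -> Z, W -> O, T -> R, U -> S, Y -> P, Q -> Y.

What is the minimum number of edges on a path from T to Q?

Level 0: T
Level 1: R, S, Y
Level 2: P, Q, V, Z
Level 3: O, U, X
Level 4: W
Q first appears at level 2.

2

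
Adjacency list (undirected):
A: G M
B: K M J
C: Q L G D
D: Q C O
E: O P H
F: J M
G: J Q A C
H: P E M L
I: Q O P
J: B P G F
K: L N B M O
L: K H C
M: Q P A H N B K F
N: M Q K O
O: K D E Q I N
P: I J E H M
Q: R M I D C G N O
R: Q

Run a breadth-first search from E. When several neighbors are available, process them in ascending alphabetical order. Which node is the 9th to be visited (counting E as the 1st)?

Visit E; enqueue H, O, P → queue [H, O, P]
Visit H; enqueue L, M → queue [O, P, L, M]
Visit O; enqueue D, I, K, N, Q → queue [P, L, M, D, I, K, N, Q]
Visit P; enqueue J → queue [L, M, D, I, K, N, Q, J]
Visit L; enqueue C → queue [M, D, I, K, N, Q, J, C]
Visit M; enqueue A, B, F → queue [D, I, K, N, Q, J, C, A, B, F]
Visit D → queue [I, K, N, Q, J, C, A, B, F]
Visit I → queue [K, N, Q, J, C, A, B, F]
Visit K → queue [N, Q, J, C, A, B, F]
Visit N → queue [Q, J, C, A, B, F]
Visit Q; enqueue G, R → queue [J, C, A, B, F, G, R]
Visit J → queue [C, A, B, F, G, R]
Visit C → queue [A, B, F, G, R]
Visit A → queue [B, F, G, R]
Visit B → queue [F, G, R]
Visit F → queue [G, R]
Visit G → queue [R]
Visit R → queue []

Visit order: E, H, O, P, L, M, D, I, K, N, Q, J, C, A, B, F, G, R

K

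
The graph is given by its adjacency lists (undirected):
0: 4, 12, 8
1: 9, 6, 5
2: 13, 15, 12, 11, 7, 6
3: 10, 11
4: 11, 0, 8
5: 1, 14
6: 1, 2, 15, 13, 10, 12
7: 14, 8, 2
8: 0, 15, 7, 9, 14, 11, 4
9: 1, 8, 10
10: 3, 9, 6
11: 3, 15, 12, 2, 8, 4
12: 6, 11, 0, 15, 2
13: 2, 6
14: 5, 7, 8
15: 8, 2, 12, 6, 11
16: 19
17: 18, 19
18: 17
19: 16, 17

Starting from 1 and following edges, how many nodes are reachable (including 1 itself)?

BFS from 1 visits: 1, 9, 6, 5, 10, 8, 15, 13, 12, 2, 14, 3, 11, 7, 4, 0
Reachable nodes: 16 of 20 total.

16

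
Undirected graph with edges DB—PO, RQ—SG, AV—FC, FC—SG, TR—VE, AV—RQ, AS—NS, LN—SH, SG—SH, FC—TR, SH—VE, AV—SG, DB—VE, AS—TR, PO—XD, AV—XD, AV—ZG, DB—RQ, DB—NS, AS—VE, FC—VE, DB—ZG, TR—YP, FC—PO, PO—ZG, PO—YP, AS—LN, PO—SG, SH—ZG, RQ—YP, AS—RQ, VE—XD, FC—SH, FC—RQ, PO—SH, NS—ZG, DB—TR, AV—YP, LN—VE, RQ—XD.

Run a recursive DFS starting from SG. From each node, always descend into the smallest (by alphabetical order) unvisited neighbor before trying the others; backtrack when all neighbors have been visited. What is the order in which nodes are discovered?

SG, AV, FC, PO, DB, NS, AS, LN, SH, VE, TR, YP, RQ, XD, ZG

Visit SG
SG → AV
AV → FC
FC → PO
PO → DB
DB → NS
NS → AS
AS → LN
LN → SH
SH → VE
VE → TR
TR → YP
YP → RQ
RQ → XD
SH → ZG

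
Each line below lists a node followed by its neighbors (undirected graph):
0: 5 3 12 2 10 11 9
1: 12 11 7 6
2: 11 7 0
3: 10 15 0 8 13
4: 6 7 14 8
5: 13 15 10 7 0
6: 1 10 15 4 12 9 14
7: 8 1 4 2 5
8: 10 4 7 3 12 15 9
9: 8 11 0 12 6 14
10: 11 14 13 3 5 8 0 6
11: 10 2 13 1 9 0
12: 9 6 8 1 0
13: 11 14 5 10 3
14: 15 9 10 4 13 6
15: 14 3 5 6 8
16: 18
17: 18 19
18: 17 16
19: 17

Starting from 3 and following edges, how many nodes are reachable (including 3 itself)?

16

BFS from 3 visits: 3, 10, 15, 0, 8, 13, 11, 14, 5, 6, 12, 2, 9, 4, 7, 1
Reachable nodes: 16 of 20 total.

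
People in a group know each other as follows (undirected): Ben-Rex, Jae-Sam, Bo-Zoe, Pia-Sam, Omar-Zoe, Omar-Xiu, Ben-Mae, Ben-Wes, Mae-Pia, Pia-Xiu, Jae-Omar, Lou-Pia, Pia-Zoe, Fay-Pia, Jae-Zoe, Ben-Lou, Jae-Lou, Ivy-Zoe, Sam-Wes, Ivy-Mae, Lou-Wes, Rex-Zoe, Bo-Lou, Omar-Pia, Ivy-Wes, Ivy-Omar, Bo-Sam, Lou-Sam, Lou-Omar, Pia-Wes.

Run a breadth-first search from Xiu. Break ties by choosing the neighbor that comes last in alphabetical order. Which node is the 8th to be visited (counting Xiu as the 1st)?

Visit Xiu; enqueue Pia, Omar → queue [Pia, Omar]
Visit Pia; enqueue Zoe, Wes, Sam, Mae, Lou, Fay → queue [Omar, Zoe, Wes, Sam, Mae, Lou, Fay]
Visit Omar; enqueue Jae, Ivy → queue [Zoe, Wes, Sam, Mae, Lou, Fay, Jae, Ivy]
Visit Zoe; enqueue Rex, Bo → queue [Wes, Sam, Mae, Lou, Fay, Jae, Ivy, Rex, Bo]
Visit Wes; enqueue Ben → queue [Sam, Mae, Lou, Fay, Jae, Ivy, Rex, Bo, Ben]
Visit Sam → queue [Mae, Lou, Fay, Jae, Ivy, Rex, Bo, Ben]
Visit Mae → queue [Lou, Fay, Jae, Ivy, Rex, Bo, Ben]
Visit Lou → queue [Fay, Jae, Ivy, Rex, Bo, Ben]
Visit Fay → queue [Jae, Ivy, Rex, Bo, Ben]
Visit Jae → queue [Ivy, Rex, Bo, Ben]
Visit Ivy → queue [Rex, Bo, Ben]
Visit Rex → queue [Bo, Ben]
Visit Bo → queue [Ben]
Visit Ben → queue []

Visit order: Xiu, Pia, Omar, Zoe, Wes, Sam, Mae, Lou, Fay, Jae, Ivy, Rex, Bo, Ben

Lou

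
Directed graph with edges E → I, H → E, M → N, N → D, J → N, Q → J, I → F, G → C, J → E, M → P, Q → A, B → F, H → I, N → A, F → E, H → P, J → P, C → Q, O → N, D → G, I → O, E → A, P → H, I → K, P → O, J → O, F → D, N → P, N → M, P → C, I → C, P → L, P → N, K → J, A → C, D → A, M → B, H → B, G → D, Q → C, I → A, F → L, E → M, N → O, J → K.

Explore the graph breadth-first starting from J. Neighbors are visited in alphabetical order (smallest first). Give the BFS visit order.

Visit J; enqueue E, K, N, O, P → queue [E, K, N, O, P]
Visit E; enqueue A, I, M → queue [K, N, O, P, A, I, M]
Visit K → queue [N, O, P, A, I, M]
Visit N; enqueue D → queue [O, P, A, I, M, D]
Visit O → queue [P, A, I, M, D]
Visit P; enqueue C, H, L → queue [A, I, M, D, C, H, L]
Visit A → queue [I, M, D, C, H, L]
Visit I; enqueue F → queue [M, D, C, H, L, F]
Visit M; enqueue B → queue [D, C, H, L, F, B]
Visit D; enqueue G → queue [C, H, L, F, B, G]
Visit C; enqueue Q → queue [H, L, F, B, G, Q]
Visit H → queue [L, F, B, G, Q]
Visit L → queue [F, B, G, Q]
Visit F → queue [B, G, Q]
Visit B → queue [G, Q]
Visit G → queue [Q]
Visit Q → queue []

J, E, K, N, O, P, A, I, M, D, C, H, L, F, B, G, Q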